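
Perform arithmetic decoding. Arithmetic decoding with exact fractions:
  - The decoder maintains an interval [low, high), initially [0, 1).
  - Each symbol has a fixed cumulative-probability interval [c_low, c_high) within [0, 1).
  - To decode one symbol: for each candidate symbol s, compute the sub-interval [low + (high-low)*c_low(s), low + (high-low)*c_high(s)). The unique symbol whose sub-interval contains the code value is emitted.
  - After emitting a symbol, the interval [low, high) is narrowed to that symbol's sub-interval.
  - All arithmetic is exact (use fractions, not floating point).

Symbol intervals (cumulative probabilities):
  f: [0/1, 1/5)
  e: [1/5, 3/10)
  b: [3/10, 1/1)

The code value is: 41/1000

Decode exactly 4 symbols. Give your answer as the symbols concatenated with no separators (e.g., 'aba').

Step 1: interval [0/1, 1/1), width = 1/1 - 0/1 = 1/1
  'f': [0/1 + 1/1*0/1, 0/1 + 1/1*1/5) = [0/1, 1/5) <- contains code 41/1000
  'e': [0/1 + 1/1*1/5, 0/1 + 1/1*3/10) = [1/5, 3/10)
  'b': [0/1 + 1/1*3/10, 0/1 + 1/1*1/1) = [3/10, 1/1)
  emit 'f', narrow to [0/1, 1/5)
Step 2: interval [0/1, 1/5), width = 1/5 - 0/1 = 1/5
  'f': [0/1 + 1/5*0/1, 0/1 + 1/5*1/5) = [0/1, 1/25)
  'e': [0/1 + 1/5*1/5, 0/1 + 1/5*3/10) = [1/25, 3/50) <- contains code 41/1000
  'b': [0/1 + 1/5*3/10, 0/1 + 1/5*1/1) = [3/50, 1/5)
  emit 'e', narrow to [1/25, 3/50)
Step 3: interval [1/25, 3/50), width = 3/50 - 1/25 = 1/50
  'f': [1/25 + 1/50*0/1, 1/25 + 1/50*1/5) = [1/25, 11/250) <- contains code 41/1000
  'e': [1/25 + 1/50*1/5, 1/25 + 1/50*3/10) = [11/250, 23/500)
  'b': [1/25 + 1/50*3/10, 1/25 + 1/50*1/1) = [23/500, 3/50)
  emit 'f', narrow to [1/25, 11/250)
Step 4: interval [1/25, 11/250), width = 11/250 - 1/25 = 1/250
  'f': [1/25 + 1/250*0/1, 1/25 + 1/250*1/5) = [1/25, 51/1250)
  'e': [1/25 + 1/250*1/5, 1/25 + 1/250*3/10) = [51/1250, 103/2500) <- contains code 41/1000
  'b': [1/25 + 1/250*3/10, 1/25 + 1/250*1/1) = [103/2500, 11/250)
  emit 'e', narrow to [51/1250, 103/2500)

Answer: fefe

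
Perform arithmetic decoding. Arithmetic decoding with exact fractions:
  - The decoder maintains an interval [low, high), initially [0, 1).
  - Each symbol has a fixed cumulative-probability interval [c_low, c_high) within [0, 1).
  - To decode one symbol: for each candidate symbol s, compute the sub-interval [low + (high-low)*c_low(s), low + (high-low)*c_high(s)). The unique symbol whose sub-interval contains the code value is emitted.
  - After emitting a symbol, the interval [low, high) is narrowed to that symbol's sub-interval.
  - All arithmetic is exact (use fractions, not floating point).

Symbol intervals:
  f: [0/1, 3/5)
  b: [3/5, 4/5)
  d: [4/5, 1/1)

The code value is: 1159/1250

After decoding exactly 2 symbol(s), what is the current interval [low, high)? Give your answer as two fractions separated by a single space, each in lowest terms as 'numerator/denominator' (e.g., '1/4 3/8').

Answer: 23/25 24/25

Derivation:
Step 1: interval [0/1, 1/1), width = 1/1 - 0/1 = 1/1
  'f': [0/1 + 1/1*0/1, 0/1 + 1/1*3/5) = [0/1, 3/5)
  'b': [0/1 + 1/1*3/5, 0/1 + 1/1*4/5) = [3/5, 4/5)
  'd': [0/1 + 1/1*4/5, 0/1 + 1/1*1/1) = [4/5, 1/1) <- contains code 1159/1250
  emit 'd', narrow to [4/5, 1/1)
Step 2: interval [4/5, 1/1), width = 1/1 - 4/5 = 1/5
  'f': [4/5 + 1/5*0/1, 4/5 + 1/5*3/5) = [4/5, 23/25)
  'b': [4/5 + 1/5*3/5, 4/5 + 1/5*4/5) = [23/25, 24/25) <- contains code 1159/1250
  'd': [4/5 + 1/5*4/5, 4/5 + 1/5*1/1) = [24/25, 1/1)
  emit 'b', narrow to [23/25, 24/25)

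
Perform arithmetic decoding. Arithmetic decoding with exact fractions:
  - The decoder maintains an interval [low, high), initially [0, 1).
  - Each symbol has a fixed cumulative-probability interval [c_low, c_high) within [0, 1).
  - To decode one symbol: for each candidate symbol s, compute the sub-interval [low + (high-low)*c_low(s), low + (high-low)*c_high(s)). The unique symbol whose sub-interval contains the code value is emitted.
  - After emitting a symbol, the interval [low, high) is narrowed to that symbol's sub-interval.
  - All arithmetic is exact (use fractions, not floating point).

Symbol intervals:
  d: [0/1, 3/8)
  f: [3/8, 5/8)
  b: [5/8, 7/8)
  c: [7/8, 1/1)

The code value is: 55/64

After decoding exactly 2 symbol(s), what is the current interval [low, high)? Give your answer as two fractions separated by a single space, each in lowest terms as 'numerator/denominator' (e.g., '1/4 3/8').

Step 1: interval [0/1, 1/1), width = 1/1 - 0/1 = 1/1
  'd': [0/1 + 1/1*0/1, 0/1 + 1/1*3/8) = [0/1, 3/8)
  'f': [0/1 + 1/1*3/8, 0/1 + 1/1*5/8) = [3/8, 5/8)
  'b': [0/1 + 1/1*5/8, 0/1 + 1/1*7/8) = [5/8, 7/8) <- contains code 55/64
  'c': [0/1 + 1/1*7/8, 0/1 + 1/1*1/1) = [7/8, 1/1)
  emit 'b', narrow to [5/8, 7/8)
Step 2: interval [5/8, 7/8), width = 7/8 - 5/8 = 1/4
  'd': [5/8 + 1/4*0/1, 5/8 + 1/4*3/8) = [5/8, 23/32)
  'f': [5/8 + 1/4*3/8, 5/8 + 1/4*5/8) = [23/32, 25/32)
  'b': [5/8 + 1/4*5/8, 5/8 + 1/4*7/8) = [25/32, 27/32)
  'c': [5/8 + 1/4*7/8, 5/8 + 1/4*1/1) = [27/32, 7/8) <- contains code 55/64
  emit 'c', narrow to [27/32, 7/8)

Answer: 27/32 7/8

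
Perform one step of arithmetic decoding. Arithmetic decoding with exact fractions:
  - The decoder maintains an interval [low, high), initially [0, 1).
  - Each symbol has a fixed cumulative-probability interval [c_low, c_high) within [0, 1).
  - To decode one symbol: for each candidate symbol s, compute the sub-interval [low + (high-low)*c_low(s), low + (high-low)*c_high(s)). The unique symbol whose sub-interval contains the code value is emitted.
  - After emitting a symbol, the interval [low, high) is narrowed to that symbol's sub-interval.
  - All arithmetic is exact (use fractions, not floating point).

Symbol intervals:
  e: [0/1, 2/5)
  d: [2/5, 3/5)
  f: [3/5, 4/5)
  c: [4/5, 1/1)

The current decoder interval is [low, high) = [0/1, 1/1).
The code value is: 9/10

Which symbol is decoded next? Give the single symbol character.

Interval width = high − low = 1/1 − 0/1 = 1/1
Scaled code = (code − low) / width = (9/10 − 0/1) / 1/1 = 9/10
  e: [0/1, 2/5) 
  d: [2/5, 3/5) 
  f: [3/5, 4/5) 
  c: [4/5, 1/1) ← scaled code falls here ✓

Answer: c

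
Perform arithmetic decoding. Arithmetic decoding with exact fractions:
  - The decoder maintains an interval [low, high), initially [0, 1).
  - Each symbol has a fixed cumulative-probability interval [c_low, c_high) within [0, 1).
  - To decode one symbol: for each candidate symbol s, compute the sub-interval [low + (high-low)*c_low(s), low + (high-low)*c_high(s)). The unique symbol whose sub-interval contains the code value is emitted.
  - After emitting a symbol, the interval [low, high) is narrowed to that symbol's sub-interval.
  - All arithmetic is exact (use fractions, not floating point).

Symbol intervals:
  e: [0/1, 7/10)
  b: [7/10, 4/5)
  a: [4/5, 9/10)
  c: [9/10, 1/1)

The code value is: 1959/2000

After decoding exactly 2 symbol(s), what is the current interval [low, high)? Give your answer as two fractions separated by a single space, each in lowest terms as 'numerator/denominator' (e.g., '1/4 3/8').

Answer: 97/100 49/50

Derivation:
Step 1: interval [0/1, 1/1), width = 1/1 - 0/1 = 1/1
  'e': [0/1 + 1/1*0/1, 0/1 + 1/1*7/10) = [0/1, 7/10)
  'b': [0/1 + 1/1*7/10, 0/1 + 1/1*4/5) = [7/10, 4/5)
  'a': [0/1 + 1/1*4/5, 0/1 + 1/1*9/10) = [4/5, 9/10)
  'c': [0/1 + 1/1*9/10, 0/1 + 1/1*1/1) = [9/10, 1/1) <- contains code 1959/2000
  emit 'c', narrow to [9/10, 1/1)
Step 2: interval [9/10, 1/1), width = 1/1 - 9/10 = 1/10
  'e': [9/10 + 1/10*0/1, 9/10 + 1/10*7/10) = [9/10, 97/100)
  'b': [9/10 + 1/10*7/10, 9/10 + 1/10*4/5) = [97/100, 49/50) <- contains code 1959/2000
  'a': [9/10 + 1/10*4/5, 9/10 + 1/10*9/10) = [49/50, 99/100)
  'c': [9/10 + 1/10*9/10, 9/10 + 1/10*1/1) = [99/100, 1/1)
  emit 'b', narrow to [97/100, 49/50)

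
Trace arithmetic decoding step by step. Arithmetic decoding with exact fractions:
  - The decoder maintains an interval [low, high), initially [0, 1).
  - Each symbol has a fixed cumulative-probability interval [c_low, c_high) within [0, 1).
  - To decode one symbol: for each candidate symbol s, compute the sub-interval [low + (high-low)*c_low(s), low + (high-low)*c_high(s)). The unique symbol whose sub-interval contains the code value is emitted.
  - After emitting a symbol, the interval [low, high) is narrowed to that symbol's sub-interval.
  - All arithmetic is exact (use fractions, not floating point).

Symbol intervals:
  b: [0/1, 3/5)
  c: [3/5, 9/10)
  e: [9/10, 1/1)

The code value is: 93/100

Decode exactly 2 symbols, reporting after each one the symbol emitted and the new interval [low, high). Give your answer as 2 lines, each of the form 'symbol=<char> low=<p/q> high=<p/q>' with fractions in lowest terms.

Step 1: interval [0/1, 1/1), width = 1/1 - 0/1 = 1/1
  'b': [0/1 + 1/1*0/1, 0/1 + 1/1*3/5) = [0/1, 3/5)
  'c': [0/1 + 1/1*3/5, 0/1 + 1/1*9/10) = [3/5, 9/10)
  'e': [0/1 + 1/1*9/10, 0/1 + 1/1*1/1) = [9/10, 1/1) <- contains code 93/100
  emit 'e', narrow to [9/10, 1/1)
Step 2: interval [9/10, 1/1), width = 1/1 - 9/10 = 1/10
  'b': [9/10 + 1/10*0/1, 9/10 + 1/10*3/5) = [9/10, 24/25) <- contains code 93/100
  'c': [9/10 + 1/10*3/5, 9/10 + 1/10*9/10) = [24/25, 99/100)
  'e': [9/10 + 1/10*9/10, 9/10 + 1/10*1/1) = [99/100, 1/1)
  emit 'b', narrow to [9/10, 24/25)

Answer: symbol=e low=9/10 high=1/1
symbol=b low=9/10 high=24/25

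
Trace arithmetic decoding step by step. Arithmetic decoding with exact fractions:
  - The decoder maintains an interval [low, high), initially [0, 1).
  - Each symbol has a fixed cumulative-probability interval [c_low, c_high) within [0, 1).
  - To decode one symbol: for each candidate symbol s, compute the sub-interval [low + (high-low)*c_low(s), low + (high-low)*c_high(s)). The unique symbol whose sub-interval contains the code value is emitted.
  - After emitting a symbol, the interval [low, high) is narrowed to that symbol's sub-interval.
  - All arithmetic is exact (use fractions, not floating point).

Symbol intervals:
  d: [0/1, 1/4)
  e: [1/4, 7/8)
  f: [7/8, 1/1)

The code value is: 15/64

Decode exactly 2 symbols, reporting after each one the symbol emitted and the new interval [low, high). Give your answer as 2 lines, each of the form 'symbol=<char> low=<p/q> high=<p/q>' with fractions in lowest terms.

Step 1: interval [0/1, 1/1), width = 1/1 - 0/1 = 1/1
  'd': [0/1 + 1/1*0/1, 0/1 + 1/1*1/4) = [0/1, 1/4) <- contains code 15/64
  'e': [0/1 + 1/1*1/4, 0/1 + 1/1*7/8) = [1/4, 7/8)
  'f': [0/1 + 1/1*7/8, 0/1 + 1/1*1/1) = [7/8, 1/1)
  emit 'd', narrow to [0/1, 1/4)
Step 2: interval [0/1, 1/4), width = 1/4 - 0/1 = 1/4
  'd': [0/1 + 1/4*0/1, 0/1 + 1/4*1/4) = [0/1, 1/16)
  'e': [0/1 + 1/4*1/4, 0/1 + 1/4*7/8) = [1/16, 7/32)
  'f': [0/1 + 1/4*7/8, 0/1 + 1/4*1/1) = [7/32, 1/4) <- contains code 15/64
  emit 'f', narrow to [7/32, 1/4)

Answer: symbol=d low=0/1 high=1/4
symbol=f low=7/32 high=1/4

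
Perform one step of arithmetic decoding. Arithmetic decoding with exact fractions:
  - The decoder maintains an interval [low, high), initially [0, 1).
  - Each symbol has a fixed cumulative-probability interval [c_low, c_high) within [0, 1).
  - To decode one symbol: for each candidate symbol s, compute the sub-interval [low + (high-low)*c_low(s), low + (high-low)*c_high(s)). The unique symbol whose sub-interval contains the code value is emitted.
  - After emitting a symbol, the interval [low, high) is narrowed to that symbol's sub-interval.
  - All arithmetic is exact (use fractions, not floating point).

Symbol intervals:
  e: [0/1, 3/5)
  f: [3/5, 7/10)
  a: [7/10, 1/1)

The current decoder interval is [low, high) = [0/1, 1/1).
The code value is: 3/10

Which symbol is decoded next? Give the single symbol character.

Answer: e

Derivation:
Interval width = high − low = 1/1 − 0/1 = 1/1
Scaled code = (code − low) / width = (3/10 − 0/1) / 1/1 = 3/10
  e: [0/1, 3/5) ← scaled code falls here ✓
  f: [3/5, 7/10) 
  a: [7/10, 1/1) 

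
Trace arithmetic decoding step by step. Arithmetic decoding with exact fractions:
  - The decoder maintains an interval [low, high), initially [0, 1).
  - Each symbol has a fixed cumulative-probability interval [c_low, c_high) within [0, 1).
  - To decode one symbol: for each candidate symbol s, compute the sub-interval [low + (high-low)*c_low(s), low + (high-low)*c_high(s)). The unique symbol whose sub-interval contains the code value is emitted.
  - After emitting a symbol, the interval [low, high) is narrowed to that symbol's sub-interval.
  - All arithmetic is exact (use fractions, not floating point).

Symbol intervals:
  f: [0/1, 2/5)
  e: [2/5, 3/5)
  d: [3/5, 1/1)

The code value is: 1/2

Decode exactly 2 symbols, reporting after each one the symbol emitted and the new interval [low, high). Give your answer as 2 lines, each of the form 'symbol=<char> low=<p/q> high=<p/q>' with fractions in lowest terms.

Answer: symbol=e low=2/5 high=3/5
symbol=e low=12/25 high=13/25

Derivation:
Step 1: interval [0/1, 1/1), width = 1/1 - 0/1 = 1/1
  'f': [0/1 + 1/1*0/1, 0/1 + 1/1*2/5) = [0/1, 2/5)
  'e': [0/1 + 1/1*2/5, 0/1 + 1/1*3/5) = [2/5, 3/5) <- contains code 1/2
  'd': [0/1 + 1/1*3/5, 0/1 + 1/1*1/1) = [3/5, 1/1)
  emit 'e', narrow to [2/5, 3/5)
Step 2: interval [2/5, 3/5), width = 3/5 - 2/5 = 1/5
  'f': [2/5 + 1/5*0/1, 2/5 + 1/5*2/5) = [2/5, 12/25)
  'e': [2/5 + 1/5*2/5, 2/5 + 1/5*3/5) = [12/25, 13/25) <- contains code 1/2
  'd': [2/5 + 1/5*3/5, 2/5 + 1/5*1/1) = [13/25, 3/5)
  emit 'e', narrow to [12/25, 13/25)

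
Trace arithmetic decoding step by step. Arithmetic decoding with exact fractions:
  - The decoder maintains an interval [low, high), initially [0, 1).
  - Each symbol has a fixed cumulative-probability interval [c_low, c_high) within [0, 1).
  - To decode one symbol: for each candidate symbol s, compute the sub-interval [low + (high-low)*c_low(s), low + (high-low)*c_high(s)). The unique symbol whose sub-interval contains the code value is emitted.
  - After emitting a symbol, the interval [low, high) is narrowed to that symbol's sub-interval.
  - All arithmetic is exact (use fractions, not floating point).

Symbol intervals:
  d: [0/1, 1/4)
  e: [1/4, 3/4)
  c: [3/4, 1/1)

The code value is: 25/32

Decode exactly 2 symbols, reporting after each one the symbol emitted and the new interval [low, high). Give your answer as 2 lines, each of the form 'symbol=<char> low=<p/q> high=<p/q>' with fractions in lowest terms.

Step 1: interval [0/1, 1/1), width = 1/1 - 0/1 = 1/1
  'd': [0/1 + 1/1*0/1, 0/1 + 1/1*1/4) = [0/1, 1/4)
  'e': [0/1 + 1/1*1/4, 0/1 + 1/1*3/4) = [1/4, 3/4)
  'c': [0/1 + 1/1*3/4, 0/1 + 1/1*1/1) = [3/4, 1/1) <- contains code 25/32
  emit 'c', narrow to [3/4, 1/1)
Step 2: interval [3/4, 1/1), width = 1/1 - 3/4 = 1/4
  'd': [3/4 + 1/4*0/1, 3/4 + 1/4*1/4) = [3/4, 13/16) <- contains code 25/32
  'e': [3/4 + 1/4*1/4, 3/4 + 1/4*3/4) = [13/16, 15/16)
  'c': [3/4 + 1/4*3/4, 3/4 + 1/4*1/1) = [15/16, 1/1)
  emit 'd', narrow to [3/4, 13/16)

Answer: symbol=c low=3/4 high=1/1
symbol=d low=3/4 high=13/16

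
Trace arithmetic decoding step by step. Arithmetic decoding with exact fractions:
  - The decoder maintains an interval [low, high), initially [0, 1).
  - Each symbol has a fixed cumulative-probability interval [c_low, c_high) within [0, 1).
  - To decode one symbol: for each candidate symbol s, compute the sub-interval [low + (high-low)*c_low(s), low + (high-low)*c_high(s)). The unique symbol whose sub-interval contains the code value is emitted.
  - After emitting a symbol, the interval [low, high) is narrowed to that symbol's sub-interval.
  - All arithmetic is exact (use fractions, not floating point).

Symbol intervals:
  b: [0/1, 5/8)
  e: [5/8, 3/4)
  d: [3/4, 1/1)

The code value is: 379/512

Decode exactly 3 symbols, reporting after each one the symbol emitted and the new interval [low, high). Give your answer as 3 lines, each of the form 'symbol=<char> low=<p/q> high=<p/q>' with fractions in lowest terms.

Answer: symbol=e low=5/8 high=3/4
symbol=d low=23/32 high=3/4
symbol=e low=189/256 high=95/128

Derivation:
Step 1: interval [0/1, 1/1), width = 1/1 - 0/1 = 1/1
  'b': [0/1 + 1/1*0/1, 0/1 + 1/1*5/8) = [0/1, 5/8)
  'e': [0/1 + 1/1*5/8, 0/1 + 1/1*3/4) = [5/8, 3/4) <- contains code 379/512
  'd': [0/1 + 1/1*3/4, 0/1 + 1/1*1/1) = [3/4, 1/1)
  emit 'e', narrow to [5/8, 3/4)
Step 2: interval [5/8, 3/4), width = 3/4 - 5/8 = 1/8
  'b': [5/8 + 1/8*0/1, 5/8 + 1/8*5/8) = [5/8, 45/64)
  'e': [5/8 + 1/8*5/8, 5/8 + 1/8*3/4) = [45/64, 23/32)
  'd': [5/8 + 1/8*3/4, 5/8 + 1/8*1/1) = [23/32, 3/4) <- contains code 379/512
  emit 'd', narrow to [23/32, 3/4)
Step 3: interval [23/32, 3/4), width = 3/4 - 23/32 = 1/32
  'b': [23/32 + 1/32*0/1, 23/32 + 1/32*5/8) = [23/32, 189/256)
  'e': [23/32 + 1/32*5/8, 23/32 + 1/32*3/4) = [189/256, 95/128) <- contains code 379/512
  'd': [23/32 + 1/32*3/4, 23/32 + 1/32*1/1) = [95/128, 3/4)
  emit 'e', narrow to [189/256, 95/128)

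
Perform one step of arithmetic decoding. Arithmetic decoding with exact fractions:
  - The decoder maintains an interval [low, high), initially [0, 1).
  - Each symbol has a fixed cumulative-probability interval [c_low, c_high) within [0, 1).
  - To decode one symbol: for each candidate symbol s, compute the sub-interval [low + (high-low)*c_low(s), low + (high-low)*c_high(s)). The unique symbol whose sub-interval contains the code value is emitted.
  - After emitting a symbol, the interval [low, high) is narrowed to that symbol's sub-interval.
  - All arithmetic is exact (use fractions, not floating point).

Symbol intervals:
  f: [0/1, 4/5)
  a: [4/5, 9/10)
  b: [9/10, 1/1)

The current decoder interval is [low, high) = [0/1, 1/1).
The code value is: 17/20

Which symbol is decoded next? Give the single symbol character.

Answer: a

Derivation:
Interval width = high − low = 1/1 − 0/1 = 1/1
Scaled code = (code − low) / width = (17/20 − 0/1) / 1/1 = 17/20
  f: [0/1, 4/5) 
  a: [4/5, 9/10) ← scaled code falls here ✓
  b: [9/10, 1/1) 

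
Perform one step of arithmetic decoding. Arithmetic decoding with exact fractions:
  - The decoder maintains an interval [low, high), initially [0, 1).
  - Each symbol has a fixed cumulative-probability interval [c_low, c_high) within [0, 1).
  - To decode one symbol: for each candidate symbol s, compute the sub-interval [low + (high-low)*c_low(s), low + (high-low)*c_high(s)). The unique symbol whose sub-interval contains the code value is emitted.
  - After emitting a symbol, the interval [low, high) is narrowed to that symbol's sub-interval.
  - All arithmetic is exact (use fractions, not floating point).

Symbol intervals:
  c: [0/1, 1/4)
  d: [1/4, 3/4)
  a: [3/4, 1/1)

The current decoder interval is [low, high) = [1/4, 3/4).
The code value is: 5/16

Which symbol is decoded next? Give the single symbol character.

Answer: c

Derivation:
Interval width = high − low = 3/4 − 1/4 = 1/2
Scaled code = (code − low) / width = (5/16 − 1/4) / 1/2 = 1/8
  c: [0/1, 1/4) ← scaled code falls here ✓
  d: [1/4, 3/4) 
  a: [3/4, 1/1) 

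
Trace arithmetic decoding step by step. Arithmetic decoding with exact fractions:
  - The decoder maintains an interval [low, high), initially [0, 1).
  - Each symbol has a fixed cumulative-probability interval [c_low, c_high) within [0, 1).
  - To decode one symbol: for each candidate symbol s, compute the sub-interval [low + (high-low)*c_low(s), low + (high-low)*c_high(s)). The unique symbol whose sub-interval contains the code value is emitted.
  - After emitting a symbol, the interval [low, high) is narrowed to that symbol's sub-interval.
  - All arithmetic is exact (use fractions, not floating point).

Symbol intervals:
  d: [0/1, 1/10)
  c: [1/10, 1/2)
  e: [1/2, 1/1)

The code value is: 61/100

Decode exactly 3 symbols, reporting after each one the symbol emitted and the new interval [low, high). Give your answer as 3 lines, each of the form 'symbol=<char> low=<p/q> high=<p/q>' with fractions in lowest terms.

Step 1: interval [0/1, 1/1), width = 1/1 - 0/1 = 1/1
  'd': [0/1 + 1/1*0/1, 0/1 + 1/1*1/10) = [0/1, 1/10)
  'c': [0/1 + 1/1*1/10, 0/1 + 1/1*1/2) = [1/10, 1/2)
  'e': [0/1 + 1/1*1/2, 0/1 + 1/1*1/1) = [1/2, 1/1) <- contains code 61/100
  emit 'e', narrow to [1/2, 1/1)
Step 2: interval [1/2, 1/1), width = 1/1 - 1/2 = 1/2
  'd': [1/2 + 1/2*0/1, 1/2 + 1/2*1/10) = [1/2, 11/20)
  'c': [1/2 + 1/2*1/10, 1/2 + 1/2*1/2) = [11/20, 3/4) <- contains code 61/100
  'e': [1/2 + 1/2*1/2, 1/2 + 1/2*1/1) = [3/4, 1/1)
  emit 'c', narrow to [11/20, 3/4)
Step 3: interval [11/20, 3/4), width = 3/4 - 11/20 = 1/5
  'd': [11/20 + 1/5*0/1, 11/20 + 1/5*1/10) = [11/20, 57/100)
  'c': [11/20 + 1/5*1/10, 11/20 + 1/5*1/2) = [57/100, 13/20) <- contains code 61/100
  'e': [11/20 + 1/5*1/2, 11/20 + 1/5*1/1) = [13/20, 3/4)
  emit 'c', narrow to [57/100, 13/20)

Answer: symbol=e low=1/2 high=1/1
symbol=c low=11/20 high=3/4
symbol=c low=57/100 high=13/20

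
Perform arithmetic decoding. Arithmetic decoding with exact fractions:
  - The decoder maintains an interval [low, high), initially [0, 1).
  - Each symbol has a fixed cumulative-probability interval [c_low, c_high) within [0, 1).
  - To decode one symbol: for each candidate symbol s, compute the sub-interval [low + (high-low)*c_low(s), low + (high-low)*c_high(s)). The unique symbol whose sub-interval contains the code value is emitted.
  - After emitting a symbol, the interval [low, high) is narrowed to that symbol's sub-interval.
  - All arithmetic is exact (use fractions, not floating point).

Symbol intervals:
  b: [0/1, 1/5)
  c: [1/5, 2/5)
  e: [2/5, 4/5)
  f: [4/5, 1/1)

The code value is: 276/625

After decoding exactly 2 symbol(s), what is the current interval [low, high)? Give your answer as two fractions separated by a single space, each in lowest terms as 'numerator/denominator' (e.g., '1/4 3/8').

Answer: 2/5 12/25

Derivation:
Step 1: interval [0/1, 1/1), width = 1/1 - 0/1 = 1/1
  'b': [0/1 + 1/1*0/1, 0/1 + 1/1*1/5) = [0/1, 1/5)
  'c': [0/1 + 1/1*1/5, 0/1 + 1/1*2/5) = [1/5, 2/5)
  'e': [0/1 + 1/1*2/5, 0/1 + 1/1*4/5) = [2/5, 4/5) <- contains code 276/625
  'f': [0/1 + 1/1*4/5, 0/1 + 1/1*1/1) = [4/5, 1/1)
  emit 'e', narrow to [2/5, 4/5)
Step 2: interval [2/5, 4/5), width = 4/5 - 2/5 = 2/5
  'b': [2/5 + 2/5*0/1, 2/5 + 2/5*1/5) = [2/5, 12/25) <- contains code 276/625
  'c': [2/5 + 2/5*1/5, 2/5 + 2/5*2/5) = [12/25, 14/25)
  'e': [2/5 + 2/5*2/5, 2/5 + 2/5*4/5) = [14/25, 18/25)
  'f': [2/5 + 2/5*4/5, 2/5 + 2/5*1/1) = [18/25, 4/5)
  emit 'b', narrow to [2/5, 12/25)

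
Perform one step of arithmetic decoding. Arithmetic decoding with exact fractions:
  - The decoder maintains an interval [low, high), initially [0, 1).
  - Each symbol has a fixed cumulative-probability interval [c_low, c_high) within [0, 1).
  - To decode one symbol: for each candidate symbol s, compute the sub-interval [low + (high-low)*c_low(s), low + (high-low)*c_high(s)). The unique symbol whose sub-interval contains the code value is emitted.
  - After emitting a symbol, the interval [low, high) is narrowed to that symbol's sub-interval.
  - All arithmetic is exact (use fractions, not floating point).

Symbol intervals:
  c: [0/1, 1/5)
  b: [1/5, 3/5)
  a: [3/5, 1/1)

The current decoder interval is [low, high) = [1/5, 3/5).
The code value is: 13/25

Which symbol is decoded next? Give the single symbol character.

Interval width = high − low = 3/5 − 1/5 = 2/5
Scaled code = (code − low) / width = (13/25 − 1/5) / 2/5 = 4/5
  c: [0/1, 1/5) 
  b: [1/5, 3/5) 
  a: [3/5, 1/1) ← scaled code falls here ✓

Answer: a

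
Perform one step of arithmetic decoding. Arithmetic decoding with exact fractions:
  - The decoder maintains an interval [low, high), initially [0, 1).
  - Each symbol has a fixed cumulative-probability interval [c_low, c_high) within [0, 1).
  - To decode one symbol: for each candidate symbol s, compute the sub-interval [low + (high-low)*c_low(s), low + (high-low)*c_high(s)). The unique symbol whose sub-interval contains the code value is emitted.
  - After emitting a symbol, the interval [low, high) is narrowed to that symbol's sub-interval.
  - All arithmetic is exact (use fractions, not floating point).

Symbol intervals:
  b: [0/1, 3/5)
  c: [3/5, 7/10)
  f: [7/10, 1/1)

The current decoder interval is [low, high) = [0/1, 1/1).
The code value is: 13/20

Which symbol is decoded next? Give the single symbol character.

Interval width = high − low = 1/1 − 0/1 = 1/1
Scaled code = (code − low) / width = (13/20 − 0/1) / 1/1 = 13/20
  b: [0/1, 3/5) 
  c: [3/5, 7/10) ← scaled code falls here ✓
  f: [7/10, 1/1) 

Answer: c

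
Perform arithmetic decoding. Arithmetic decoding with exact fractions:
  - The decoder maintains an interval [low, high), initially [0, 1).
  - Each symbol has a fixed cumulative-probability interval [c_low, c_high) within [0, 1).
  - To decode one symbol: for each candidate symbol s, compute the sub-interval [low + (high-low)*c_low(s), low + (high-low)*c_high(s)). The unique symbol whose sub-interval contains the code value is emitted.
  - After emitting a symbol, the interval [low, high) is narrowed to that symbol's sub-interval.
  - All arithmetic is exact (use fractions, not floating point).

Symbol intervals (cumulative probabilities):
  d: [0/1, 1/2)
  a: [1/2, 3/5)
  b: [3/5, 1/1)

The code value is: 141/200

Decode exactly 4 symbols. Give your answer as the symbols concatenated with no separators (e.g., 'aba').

Answer: bdad

Derivation:
Step 1: interval [0/1, 1/1), width = 1/1 - 0/1 = 1/1
  'd': [0/1 + 1/1*0/1, 0/1 + 1/1*1/2) = [0/1, 1/2)
  'a': [0/1 + 1/1*1/2, 0/1 + 1/1*3/5) = [1/2, 3/5)
  'b': [0/1 + 1/1*3/5, 0/1 + 1/1*1/1) = [3/5, 1/1) <- contains code 141/200
  emit 'b', narrow to [3/5, 1/1)
Step 2: interval [3/5, 1/1), width = 1/1 - 3/5 = 2/5
  'd': [3/5 + 2/5*0/1, 3/5 + 2/5*1/2) = [3/5, 4/5) <- contains code 141/200
  'a': [3/5 + 2/5*1/2, 3/5 + 2/5*3/5) = [4/5, 21/25)
  'b': [3/5 + 2/5*3/5, 3/5 + 2/5*1/1) = [21/25, 1/1)
  emit 'd', narrow to [3/5, 4/5)
Step 3: interval [3/5, 4/5), width = 4/5 - 3/5 = 1/5
  'd': [3/5 + 1/5*0/1, 3/5 + 1/5*1/2) = [3/5, 7/10)
  'a': [3/5 + 1/5*1/2, 3/5 + 1/5*3/5) = [7/10, 18/25) <- contains code 141/200
  'b': [3/5 + 1/5*3/5, 3/5 + 1/5*1/1) = [18/25, 4/5)
  emit 'a', narrow to [7/10, 18/25)
Step 4: interval [7/10, 18/25), width = 18/25 - 7/10 = 1/50
  'd': [7/10 + 1/50*0/1, 7/10 + 1/50*1/2) = [7/10, 71/100) <- contains code 141/200
  'a': [7/10 + 1/50*1/2, 7/10 + 1/50*3/5) = [71/100, 89/125)
  'b': [7/10 + 1/50*3/5, 7/10 + 1/50*1/1) = [89/125, 18/25)
  emit 'd', narrow to [7/10, 71/100)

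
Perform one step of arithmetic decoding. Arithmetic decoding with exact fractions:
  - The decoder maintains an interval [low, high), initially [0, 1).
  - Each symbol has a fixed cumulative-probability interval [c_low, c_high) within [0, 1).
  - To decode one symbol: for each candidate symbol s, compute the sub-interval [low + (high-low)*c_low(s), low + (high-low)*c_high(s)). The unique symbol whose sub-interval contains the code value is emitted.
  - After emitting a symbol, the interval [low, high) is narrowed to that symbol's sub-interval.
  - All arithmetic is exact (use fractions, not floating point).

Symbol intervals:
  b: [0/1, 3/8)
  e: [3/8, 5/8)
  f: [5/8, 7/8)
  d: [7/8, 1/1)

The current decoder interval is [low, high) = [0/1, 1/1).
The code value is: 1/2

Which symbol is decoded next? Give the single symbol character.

Interval width = high − low = 1/1 − 0/1 = 1/1
Scaled code = (code − low) / width = (1/2 − 0/1) / 1/1 = 1/2
  b: [0/1, 3/8) 
  e: [3/8, 5/8) ← scaled code falls here ✓
  f: [5/8, 7/8) 
  d: [7/8, 1/1) 

Answer: e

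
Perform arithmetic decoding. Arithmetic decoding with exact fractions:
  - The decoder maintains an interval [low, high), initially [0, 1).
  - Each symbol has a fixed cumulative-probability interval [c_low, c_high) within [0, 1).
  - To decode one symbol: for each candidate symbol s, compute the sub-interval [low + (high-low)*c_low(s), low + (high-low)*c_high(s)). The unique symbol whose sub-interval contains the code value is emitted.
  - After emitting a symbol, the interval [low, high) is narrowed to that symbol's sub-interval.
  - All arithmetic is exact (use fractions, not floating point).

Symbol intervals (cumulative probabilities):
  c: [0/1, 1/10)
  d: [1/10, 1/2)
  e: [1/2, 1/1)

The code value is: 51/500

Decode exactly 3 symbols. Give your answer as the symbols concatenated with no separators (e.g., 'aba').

Step 1: interval [0/1, 1/1), width = 1/1 - 0/1 = 1/1
  'c': [0/1 + 1/1*0/1, 0/1 + 1/1*1/10) = [0/1, 1/10)
  'd': [0/1 + 1/1*1/10, 0/1 + 1/1*1/2) = [1/10, 1/2) <- contains code 51/500
  'e': [0/1 + 1/1*1/2, 0/1 + 1/1*1/1) = [1/2, 1/1)
  emit 'd', narrow to [1/10, 1/2)
Step 2: interval [1/10, 1/2), width = 1/2 - 1/10 = 2/5
  'c': [1/10 + 2/5*0/1, 1/10 + 2/5*1/10) = [1/10, 7/50) <- contains code 51/500
  'd': [1/10 + 2/5*1/10, 1/10 + 2/5*1/2) = [7/50, 3/10)
  'e': [1/10 + 2/5*1/2, 1/10 + 2/5*1/1) = [3/10, 1/2)
  emit 'c', narrow to [1/10, 7/50)
Step 3: interval [1/10, 7/50), width = 7/50 - 1/10 = 1/25
  'c': [1/10 + 1/25*0/1, 1/10 + 1/25*1/10) = [1/10, 13/125) <- contains code 51/500
  'd': [1/10 + 1/25*1/10, 1/10 + 1/25*1/2) = [13/125, 3/25)
  'e': [1/10 + 1/25*1/2, 1/10 + 1/25*1/1) = [3/25, 7/50)
  emit 'c', narrow to [1/10, 13/125)

Answer: dcc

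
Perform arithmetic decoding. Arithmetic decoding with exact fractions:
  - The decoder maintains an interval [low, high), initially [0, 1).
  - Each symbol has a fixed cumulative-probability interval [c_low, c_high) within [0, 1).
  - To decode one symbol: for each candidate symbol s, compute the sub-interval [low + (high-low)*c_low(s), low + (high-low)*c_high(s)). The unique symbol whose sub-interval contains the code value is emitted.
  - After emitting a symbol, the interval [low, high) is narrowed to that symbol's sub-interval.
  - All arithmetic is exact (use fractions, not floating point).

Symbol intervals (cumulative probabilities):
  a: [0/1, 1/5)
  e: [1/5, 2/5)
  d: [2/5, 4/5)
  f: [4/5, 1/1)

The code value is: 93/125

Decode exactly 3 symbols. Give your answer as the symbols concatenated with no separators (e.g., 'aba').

Step 1: interval [0/1, 1/1), width = 1/1 - 0/1 = 1/1
  'a': [0/1 + 1/1*0/1, 0/1 + 1/1*1/5) = [0/1, 1/5)
  'e': [0/1 + 1/1*1/5, 0/1 + 1/1*2/5) = [1/5, 2/5)
  'd': [0/1 + 1/1*2/5, 0/1 + 1/1*4/5) = [2/5, 4/5) <- contains code 93/125
  'f': [0/1 + 1/1*4/5, 0/1 + 1/1*1/1) = [4/5, 1/1)
  emit 'd', narrow to [2/5, 4/5)
Step 2: interval [2/5, 4/5), width = 4/5 - 2/5 = 2/5
  'a': [2/5 + 2/5*0/1, 2/5 + 2/5*1/5) = [2/5, 12/25)
  'e': [2/5 + 2/5*1/5, 2/5 + 2/5*2/5) = [12/25, 14/25)
  'd': [2/5 + 2/5*2/5, 2/5 + 2/5*4/5) = [14/25, 18/25)
  'f': [2/5 + 2/5*4/5, 2/5 + 2/5*1/1) = [18/25, 4/5) <- contains code 93/125
  emit 'f', narrow to [18/25, 4/5)
Step 3: interval [18/25, 4/5), width = 4/5 - 18/25 = 2/25
  'a': [18/25 + 2/25*0/1, 18/25 + 2/25*1/5) = [18/25, 92/125)
  'e': [18/25 + 2/25*1/5, 18/25 + 2/25*2/5) = [92/125, 94/125) <- contains code 93/125
  'd': [18/25 + 2/25*2/5, 18/25 + 2/25*4/5) = [94/125, 98/125)
  'f': [18/25 + 2/25*4/5, 18/25 + 2/25*1/1) = [98/125, 4/5)
  emit 'e', narrow to [92/125, 94/125)

Answer: dfe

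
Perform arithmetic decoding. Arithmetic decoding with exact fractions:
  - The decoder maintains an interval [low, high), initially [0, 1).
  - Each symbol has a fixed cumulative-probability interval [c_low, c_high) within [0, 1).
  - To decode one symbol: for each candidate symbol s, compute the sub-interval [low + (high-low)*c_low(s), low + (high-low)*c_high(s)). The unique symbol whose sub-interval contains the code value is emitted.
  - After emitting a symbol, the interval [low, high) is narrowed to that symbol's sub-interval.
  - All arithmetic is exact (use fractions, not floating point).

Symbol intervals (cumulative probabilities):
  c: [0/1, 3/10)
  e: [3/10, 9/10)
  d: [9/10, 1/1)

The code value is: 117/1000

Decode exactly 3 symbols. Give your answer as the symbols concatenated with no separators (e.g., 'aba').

Answer: cec

Derivation:
Step 1: interval [0/1, 1/1), width = 1/1 - 0/1 = 1/1
  'c': [0/1 + 1/1*0/1, 0/1 + 1/1*3/10) = [0/1, 3/10) <- contains code 117/1000
  'e': [0/1 + 1/1*3/10, 0/1 + 1/1*9/10) = [3/10, 9/10)
  'd': [0/1 + 1/1*9/10, 0/1 + 1/1*1/1) = [9/10, 1/1)
  emit 'c', narrow to [0/1, 3/10)
Step 2: interval [0/1, 3/10), width = 3/10 - 0/1 = 3/10
  'c': [0/1 + 3/10*0/1, 0/1 + 3/10*3/10) = [0/1, 9/100)
  'e': [0/1 + 3/10*3/10, 0/1 + 3/10*9/10) = [9/100, 27/100) <- contains code 117/1000
  'd': [0/1 + 3/10*9/10, 0/1 + 3/10*1/1) = [27/100, 3/10)
  emit 'e', narrow to [9/100, 27/100)
Step 3: interval [9/100, 27/100), width = 27/100 - 9/100 = 9/50
  'c': [9/100 + 9/50*0/1, 9/100 + 9/50*3/10) = [9/100, 18/125) <- contains code 117/1000
  'e': [9/100 + 9/50*3/10, 9/100 + 9/50*9/10) = [18/125, 63/250)
  'd': [9/100 + 9/50*9/10, 9/100 + 9/50*1/1) = [63/250, 27/100)
  emit 'c', narrow to [9/100, 18/125)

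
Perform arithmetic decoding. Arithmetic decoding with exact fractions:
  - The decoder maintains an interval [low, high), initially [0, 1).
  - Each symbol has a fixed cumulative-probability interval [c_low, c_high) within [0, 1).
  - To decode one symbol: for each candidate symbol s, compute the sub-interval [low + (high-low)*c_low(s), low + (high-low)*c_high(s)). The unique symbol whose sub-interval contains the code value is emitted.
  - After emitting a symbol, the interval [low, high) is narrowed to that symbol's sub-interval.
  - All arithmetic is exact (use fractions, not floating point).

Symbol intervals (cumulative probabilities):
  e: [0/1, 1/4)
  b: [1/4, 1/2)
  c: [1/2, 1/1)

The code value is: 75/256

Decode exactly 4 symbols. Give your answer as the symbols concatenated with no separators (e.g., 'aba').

Step 1: interval [0/1, 1/1), width = 1/1 - 0/1 = 1/1
  'e': [0/1 + 1/1*0/1, 0/1 + 1/1*1/4) = [0/1, 1/4)
  'b': [0/1 + 1/1*1/4, 0/1 + 1/1*1/2) = [1/4, 1/2) <- contains code 75/256
  'c': [0/1 + 1/1*1/2, 0/1 + 1/1*1/1) = [1/2, 1/1)
  emit 'b', narrow to [1/4, 1/2)
Step 2: interval [1/4, 1/2), width = 1/2 - 1/4 = 1/4
  'e': [1/4 + 1/4*0/1, 1/4 + 1/4*1/4) = [1/4, 5/16) <- contains code 75/256
  'b': [1/4 + 1/4*1/4, 1/4 + 1/4*1/2) = [5/16, 3/8)
  'c': [1/4 + 1/4*1/2, 1/4 + 1/4*1/1) = [3/8, 1/2)
  emit 'e', narrow to [1/4, 5/16)
Step 3: interval [1/4, 5/16), width = 5/16 - 1/4 = 1/16
  'e': [1/4 + 1/16*0/1, 1/4 + 1/16*1/4) = [1/4, 17/64)
  'b': [1/4 + 1/16*1/4, 1/4 + 1/16*1/2) = [17/64, 9/32)
  'c': [1/4 + 1/16*1/2, 1/4 + 1/16*1/1) = [9/32, 5/16) <- contains code 75/256
  emit 'c', narrow to [9/32, 5/16)
Step 4: interval [9/32, 5/16), width = 5/16 - 9/32 = 1/32
  'e': [9/32 + 1/32*0/1, 9/32 + 1/32*1/4) = [9/32, 37/128)
  'b': [9/32 + 1/32*1/4, 9/32 + 1/32*1/2) = [37/128, 19/64) <- contains code 75/256
  'c': [9/32 + 1/32*1/2, 9/32 + 1/32*1/1) = [19/64, 5/16)
  emit 'b', narrow to [37/128, 19/64)

Answer: becb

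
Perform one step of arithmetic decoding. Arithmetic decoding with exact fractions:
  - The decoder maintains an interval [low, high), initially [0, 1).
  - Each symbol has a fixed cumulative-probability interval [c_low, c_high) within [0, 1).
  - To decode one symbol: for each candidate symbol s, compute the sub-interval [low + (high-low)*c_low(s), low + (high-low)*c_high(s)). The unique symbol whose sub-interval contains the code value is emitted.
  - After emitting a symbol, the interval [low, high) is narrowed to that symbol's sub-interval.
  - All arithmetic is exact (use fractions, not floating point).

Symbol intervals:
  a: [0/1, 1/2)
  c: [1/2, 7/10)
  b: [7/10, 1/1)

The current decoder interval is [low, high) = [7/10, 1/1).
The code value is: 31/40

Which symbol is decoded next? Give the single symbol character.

Interval width = high − low = 1/1 − 7/10 = 3/10
Scaled code = (code − low) / width = (31/40 − 7/10) / 3/10 = 1/4
  a: [0/1, 1/2) ← scaled code falls here ✓
  c: [1/2, 7/10) 
  b: [7/10, 1/1) 

Answer: a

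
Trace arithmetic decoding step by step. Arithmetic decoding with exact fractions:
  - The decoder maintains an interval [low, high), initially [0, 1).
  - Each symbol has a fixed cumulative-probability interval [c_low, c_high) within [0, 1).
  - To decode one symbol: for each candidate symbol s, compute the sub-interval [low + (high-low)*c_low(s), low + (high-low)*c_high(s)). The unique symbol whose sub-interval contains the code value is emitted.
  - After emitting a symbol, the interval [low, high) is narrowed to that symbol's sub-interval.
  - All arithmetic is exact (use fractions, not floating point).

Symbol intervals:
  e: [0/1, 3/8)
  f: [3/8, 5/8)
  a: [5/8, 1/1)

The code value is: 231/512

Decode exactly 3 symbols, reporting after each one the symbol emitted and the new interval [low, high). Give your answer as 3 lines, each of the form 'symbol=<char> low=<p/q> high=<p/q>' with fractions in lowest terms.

Answer: symbol=f low=3/8 high=5/8
symbol=e low=3/8 high=15/32
symbol=a low=111/256 high=15/32

Derivation:
Step 1: interval [0/1, 1/1), width = 1/1 - 0/1 = 1/1
  'e': [0/1 + 1/1*0/1, 0/1 + 1/1*3/8) = [0/1, 3/8)
  'f': [0/1 + 1/1*3/8, 0/1 + 1/1*5/8) = [3/8, 5/8) <- contains code 231/512
  'a': [0/1 + 1/1*5/8, 0/1 + 1/1*1/1) = [5/8, 1/1)
  emit 'f', narrow to [3/8, 5/8)
Step 2: interval [3/8, 5/8), width = 5/8 - 3/8 = 1/4
  'e': [3/8 + 1/4*0/1, 3/8 + 1/4*3/8) = [3/8, 15/32) <- contains code 231/512
  'f': [3/8 + 1/4*3/8, 3/8 + 1/4*5/8) = [15/32, 17/32)
  'a': [3/8 + 1/4*5/8, 3/8 + 1/4*1/1) = [17/32, 5/8)
  emit 'e', narrow to [3/8, 15/32)
Step 3: interval [3/8, 15/32), width = 15/32 - 3/8 = 3/32
  'e': [3/8 + 3/32*0/1, 3/8 + 3/32*3/8) = [3/8, 105/256)
  'f': [3/8 + 3/32*3/8, 3/8 + 3/32*5/8) = [105/256, 111/256)
  'a': [3/8 + 3/32*5/8, 3/8 + 3/32*1/1) = [111/256, 15/32) <- contains code 231/512
  emit 'a', narrow to [111/256, 15/32)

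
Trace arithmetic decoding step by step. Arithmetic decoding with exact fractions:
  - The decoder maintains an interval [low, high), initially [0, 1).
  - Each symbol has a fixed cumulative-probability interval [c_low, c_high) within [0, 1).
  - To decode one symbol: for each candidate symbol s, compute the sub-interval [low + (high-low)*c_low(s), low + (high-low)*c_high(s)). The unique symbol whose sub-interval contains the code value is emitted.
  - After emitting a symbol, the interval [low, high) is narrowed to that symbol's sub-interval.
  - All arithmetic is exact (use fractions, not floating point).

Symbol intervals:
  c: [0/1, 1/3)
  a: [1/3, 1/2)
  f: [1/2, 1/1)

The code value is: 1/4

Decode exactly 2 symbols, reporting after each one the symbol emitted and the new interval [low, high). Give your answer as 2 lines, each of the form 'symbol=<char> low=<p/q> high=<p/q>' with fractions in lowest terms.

Step 1: interval [0/1, 1/1), width = 1/1 - 0/1 = 1/1
  'c': [0/1 + 1/1*0/1, 0/1 + 1/1*1/3) = [0/1, 1/3) <- contains code 1/4
  'a': [0/1 + 1/1*1/3, 0/1 + 1/1*1/2) = [1/3, 1/2)
  'f': [0/1 + 1/1*1/2, 0/1 + 1/1*1/1) = [1/2, 1/1)
  emit 'c', narrow to [0/1, 1/3)
Step 2: interval [0/1, 1/3), width = 1/3 - 0/1 = 1/3
  'c': [0/1 + 1/3*0/1, 0/1 + 1/3*1/3) = [0/1, 1/9)
  'a': [0/1 + 1/3*1/3, 0/1 + 1/3*1/2) = [1/9, 1/6)
  'f': [0/1 + 1/3*1/2, 0/1 + 1/3*1/1) = [1/6, 1/3) <- contains code 1/4
  emit 'f', narrow to [1/6, 1/3)

Answer: symbol=c low=0/1 high=1/3
symbol=f low=1/6 high=1/3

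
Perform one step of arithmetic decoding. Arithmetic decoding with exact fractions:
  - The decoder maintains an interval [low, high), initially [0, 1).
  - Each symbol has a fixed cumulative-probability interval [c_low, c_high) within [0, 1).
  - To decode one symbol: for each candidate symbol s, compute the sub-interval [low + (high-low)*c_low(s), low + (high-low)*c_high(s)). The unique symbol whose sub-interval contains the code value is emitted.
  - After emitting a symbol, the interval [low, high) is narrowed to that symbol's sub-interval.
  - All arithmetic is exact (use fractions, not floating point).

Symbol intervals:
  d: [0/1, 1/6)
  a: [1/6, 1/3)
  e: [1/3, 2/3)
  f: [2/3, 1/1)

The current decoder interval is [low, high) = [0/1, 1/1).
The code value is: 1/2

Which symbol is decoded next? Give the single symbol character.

Interval width = high − low = 1/1 − 0/1 = 1/1
Scaled code = (code − low) / width = (1/2 − 0/1) / 1/1 = 1/2
  d: [0/1, 1/6) 
  a: [1/6, 1/3) 
  e: [1/3, 2/3) ← scaled code falls here ✓
  f: [2/3, 1/1) 

Answer: e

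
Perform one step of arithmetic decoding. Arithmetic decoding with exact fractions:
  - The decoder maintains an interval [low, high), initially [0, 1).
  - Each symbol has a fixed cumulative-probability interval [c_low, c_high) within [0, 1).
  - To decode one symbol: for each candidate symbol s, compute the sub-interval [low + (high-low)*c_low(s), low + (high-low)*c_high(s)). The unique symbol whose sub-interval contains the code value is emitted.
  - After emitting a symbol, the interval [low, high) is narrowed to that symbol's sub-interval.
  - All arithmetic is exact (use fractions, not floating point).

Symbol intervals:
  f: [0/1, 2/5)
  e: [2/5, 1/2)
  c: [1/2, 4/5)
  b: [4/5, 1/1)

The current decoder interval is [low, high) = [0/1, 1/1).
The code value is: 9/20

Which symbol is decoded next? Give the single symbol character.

Interval width = high − low = 1/1 − 0/1 = 1/1
Scaled code = (code − low) / width = (9/20 − 0/1) / 1/1 = 9/20
  f: [0/1, 2/5) 
  e: [2/5, 1/2) ← scaled code falls here ✓
  c: [1/2, 4/5) 
  b: [4/5, 1/1) 

Answer: e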